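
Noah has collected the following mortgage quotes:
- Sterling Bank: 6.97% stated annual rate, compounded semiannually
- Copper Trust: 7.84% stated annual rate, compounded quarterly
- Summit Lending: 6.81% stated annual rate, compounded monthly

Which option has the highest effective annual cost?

Copper Trust

Sterling Bank: (1 + 0.0697/2)^2 − 1 = 7.091%
Copper Trust: (1 + 0.0784/4)^4 − 1 = 8.074%
Summit Lending: (1 + 0.0681/12)^12 − 1 = 7.027%
The highest effective annual rate is Copper Trust at 8.074%.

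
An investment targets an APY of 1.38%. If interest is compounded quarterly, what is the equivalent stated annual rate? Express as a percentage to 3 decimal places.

(1 + r/4)^4 − 1 = 0.0138, so 1 + r/4 = 1.0138^(1/4).
r/4 = 0.003432, so r = 0.013729 = 1.373%.

1.373%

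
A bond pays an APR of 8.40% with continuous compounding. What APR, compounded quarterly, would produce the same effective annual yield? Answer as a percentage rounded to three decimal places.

8.489%

EAR under continuous compounding: e^0.0840 − 1 = 0.087629.
Solve (1 + r/4)^4 = 1.087629: r/4 = 1.087629^(1/4) − 1 = 0.021222, so r = 0.084888 = 8.489%.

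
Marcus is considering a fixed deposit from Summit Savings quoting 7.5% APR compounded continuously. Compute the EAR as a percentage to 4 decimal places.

With continuous compounding, EAR = e^0.075 − 1.
e^0.075 = 1.077884, so EAR = 0.077884 = 7.7884%.

7.7884%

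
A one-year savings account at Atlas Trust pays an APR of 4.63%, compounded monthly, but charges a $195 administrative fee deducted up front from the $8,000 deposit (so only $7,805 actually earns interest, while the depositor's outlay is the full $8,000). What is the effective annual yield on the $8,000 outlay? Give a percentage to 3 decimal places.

Value after one year: 7,805 × (1 + 0.0463/12)^12 = 7,805 × 1.047295 = $8,174.14.
Effective yield on the $8,000 outlay: 8,174.14 / 8,000 − 1 = 0.021767 = 2.177%.

2.177%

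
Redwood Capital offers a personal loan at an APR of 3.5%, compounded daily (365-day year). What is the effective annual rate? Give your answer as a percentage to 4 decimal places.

EAR = (1 + 0.035/365)^365 − 1.
= (1 + 0.000096)^365 − 1 = 1.035618 − 1 = 3.5618%.

3.5618%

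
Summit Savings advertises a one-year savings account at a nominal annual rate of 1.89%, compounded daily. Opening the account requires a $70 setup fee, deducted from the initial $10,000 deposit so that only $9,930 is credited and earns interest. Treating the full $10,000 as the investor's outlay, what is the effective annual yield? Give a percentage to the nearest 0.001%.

1.195%

Value after one year: 9,930 × (1 + 0.0189/365)^365 = 9,930 × 1.019079 = $10,119.46.
Effective yield on the $10,000 outlay: 10,119.46 / 10,000 − 1 = 0.011946 = 1.195%.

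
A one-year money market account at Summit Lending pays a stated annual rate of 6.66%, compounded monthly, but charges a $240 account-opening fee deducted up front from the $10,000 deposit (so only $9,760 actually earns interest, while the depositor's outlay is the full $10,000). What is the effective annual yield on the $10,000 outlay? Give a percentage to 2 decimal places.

4.30%

Value after one year: 9,760 × (1 + 0.0666/12)^12 = 9,760 × 1.068671 = $10,430.23.
Effective yield on the $10,000 outlay: 10,430.23 / 10,000 − 1 = 0.043023 = 4.30%.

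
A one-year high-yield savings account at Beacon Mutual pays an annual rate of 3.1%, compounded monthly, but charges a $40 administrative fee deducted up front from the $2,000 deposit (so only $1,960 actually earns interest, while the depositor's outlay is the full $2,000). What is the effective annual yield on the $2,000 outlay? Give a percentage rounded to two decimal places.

1.08%

Value after one year: 1,960 × (1 + 0.031/12)^12 = 1,960 × 1.031444 = $2,021.63.
Effective yield on the $2,000 outlay: 2,021.63 / 2,000 − 1 = 0.010815 = 1.08%.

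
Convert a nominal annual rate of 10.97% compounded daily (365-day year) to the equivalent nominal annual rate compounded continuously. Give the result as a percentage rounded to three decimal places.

EAR = (1 + 0.1097/365)^365 − 1 = 0.115925.
Equivalent continuous rate: r = ln(1 + 0.115925) = 0.109684 = 10.968%.

10.968%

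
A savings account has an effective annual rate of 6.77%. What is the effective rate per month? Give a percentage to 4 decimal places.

0.5474%

The per-month rate i satisfies (1 + i)^12 = 1 + 0.0677.
i = 1.0677^(1/12) − 1 = 0.0054738 = 0.5474%.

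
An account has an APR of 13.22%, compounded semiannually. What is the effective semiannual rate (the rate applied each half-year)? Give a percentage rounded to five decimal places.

With a nominal annual rate compounded semiannually, the periodic rate is the nominal rate divided by 2.
i = 0.1322 / 2 = 0.0661000 = 6.61000%.

6.61000%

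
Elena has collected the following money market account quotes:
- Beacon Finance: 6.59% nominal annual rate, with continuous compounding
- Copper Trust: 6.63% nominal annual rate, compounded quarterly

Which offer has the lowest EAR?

Copper Trust

Beacon Finance: e^0.0659 − 1 = 6.812%
Copper Trust: (1 + 0.0663/4)^4 − 1 = 6.797%
The lowest effective annual rate is Copper Trust at 6.797%.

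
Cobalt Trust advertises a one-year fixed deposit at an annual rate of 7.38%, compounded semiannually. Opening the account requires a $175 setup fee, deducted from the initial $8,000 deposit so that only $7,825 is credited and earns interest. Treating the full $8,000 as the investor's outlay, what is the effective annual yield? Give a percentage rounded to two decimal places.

5.16%

Value after one year: 7,825 × (1 + 0.0738/2)^2 = 7,825 × 1.075162 = $8,413.14.
Effective yield on the $8,000 outlay: 8,413.14 / 8,000 − 1 = 0.051642 = 5.16%.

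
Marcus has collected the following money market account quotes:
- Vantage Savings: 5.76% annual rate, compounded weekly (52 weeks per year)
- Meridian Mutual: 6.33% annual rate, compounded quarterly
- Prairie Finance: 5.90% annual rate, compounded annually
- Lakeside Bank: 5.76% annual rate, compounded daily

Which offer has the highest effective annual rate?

Vantage Savings: (1 + 0.0576/52)^52 − 1 = 5.926%
Meridian Mutual: (1 + 0.0633/4)^4 − 1 = 6.482%
Prairie Finance: compounded annually, EAR = 5.900%
Lakeside Bank: (1 + 0.0576/365)^365 − 1 = 5.929%
The highest effective annual rate is Meridian Mutual at 6.482%.

Meridian Mutual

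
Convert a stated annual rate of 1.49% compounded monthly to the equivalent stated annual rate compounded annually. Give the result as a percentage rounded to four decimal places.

1.5002%

EAR = (1 + 0.0149/12)^12 − 1 = 0.015002.
Compounded annually, the equivalent nominal rate is the EAR itself: 1.5002%.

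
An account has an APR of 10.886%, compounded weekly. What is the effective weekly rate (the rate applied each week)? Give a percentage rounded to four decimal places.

With a nominal annual rate compounded weekly, the periodic rate is the nominal rate divided by 52.
i = 0.10886 / 52 = 0.0020935 = 0.2093%.

0.2093%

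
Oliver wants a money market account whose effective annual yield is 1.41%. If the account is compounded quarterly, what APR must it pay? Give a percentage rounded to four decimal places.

(1 + r/4)^4 − 1 = 0.0141, so 1 + r/4 = 1.0141^(1/4).
r/4 = 0.003507, so r = 0.014026 = 1.4026%.

1.4026%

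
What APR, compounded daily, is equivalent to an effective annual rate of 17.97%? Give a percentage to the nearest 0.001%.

16.530%

(1 + r/365)^365 − 1 = 0.1797, so 1 + r/365 = 1.1797^(1/365).
r/365 = 0.000453, so r = 0.165298 = 16.530%.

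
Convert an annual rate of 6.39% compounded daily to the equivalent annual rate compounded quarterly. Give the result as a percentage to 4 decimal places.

EAR = (1 + 0.0639/365)^365 − 1 = 0.065980.
Solve (1 + r/4)^4 = 1.065980: r/4 = 1.065980^(1/4) − 1 = 0.016102, so r = 0.064407 = 6.4407%.

6.4407%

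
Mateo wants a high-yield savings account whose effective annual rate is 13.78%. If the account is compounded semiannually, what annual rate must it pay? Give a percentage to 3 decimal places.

13.335%

(1 + r/2)^2 − 1 = 0.1378, so 1 + r/2 = 1.1378^(1/2).
r/2 = 0.066677, so r = 0.133354 = 13.335%.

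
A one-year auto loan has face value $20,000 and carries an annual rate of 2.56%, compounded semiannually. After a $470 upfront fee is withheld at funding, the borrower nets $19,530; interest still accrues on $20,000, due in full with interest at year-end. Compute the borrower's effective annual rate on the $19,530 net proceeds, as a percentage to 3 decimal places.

5.045%

Amount owed after one year: 20,000 × (1 + 0.0256/2)^2 = 20,000 × 1.025764 = $20,515.28.
Effective rate on net proceeds: 20,515.28 / 19,530 − 1 = 0.050449 = 5.045%.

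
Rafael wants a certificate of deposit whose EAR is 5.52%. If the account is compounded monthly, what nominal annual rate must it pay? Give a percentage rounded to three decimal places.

5.385%

(1 + r/12)^12 − 1 = 0.0552, so 1 + r/12 = 1.0552^(1/12).
r/12 = 0.004488, so r = 0.053851 = 5.385%.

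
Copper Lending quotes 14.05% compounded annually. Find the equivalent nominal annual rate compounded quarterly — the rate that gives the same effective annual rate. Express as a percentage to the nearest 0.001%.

13.365%

Compounded annually, EAR = nominal = 0.140500.
Solve (1 + r/4)^4 = 1.140500: r/4 = 1.140500^(1/4) − 1 = 0.033413, so r = 0.133651 = 13.365%.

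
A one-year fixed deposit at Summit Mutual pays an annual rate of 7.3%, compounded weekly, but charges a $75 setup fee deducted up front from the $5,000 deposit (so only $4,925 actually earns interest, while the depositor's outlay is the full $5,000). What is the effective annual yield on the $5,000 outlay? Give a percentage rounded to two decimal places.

Value after one year: 4,925 × (1 + 0.073/52)^52 = 4,925 × 1.075675 = $5,297.70.
Effective yield on the $5,000 outlay: 5,297.70 / 5,000 − 1 = 0.059540 = 5.95%.

5.95%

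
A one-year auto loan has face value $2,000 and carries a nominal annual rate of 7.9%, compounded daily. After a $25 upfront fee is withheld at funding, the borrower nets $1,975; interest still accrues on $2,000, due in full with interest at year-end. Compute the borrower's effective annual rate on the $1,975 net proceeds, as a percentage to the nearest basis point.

9.59%

Amount owed after one year: 2,000 × (1 + 0.079/365)^365 = 2,000 × 1.082195 = $2,164.39.
Effective rate on net proceeds: 2,164.39 / 1,975 − 1 = 0.095894 = 9.59%.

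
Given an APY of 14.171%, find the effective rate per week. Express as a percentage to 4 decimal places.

0.2552%

The per-week rate i satisfies (1 + i)^52 = 1 + 0.14171.
i = 1.14171^(1/52) − 1 = 0.0025518 = 0.2552%.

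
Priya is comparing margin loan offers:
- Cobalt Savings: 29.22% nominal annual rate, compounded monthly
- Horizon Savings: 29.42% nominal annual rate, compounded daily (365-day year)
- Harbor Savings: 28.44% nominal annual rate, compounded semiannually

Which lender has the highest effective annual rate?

Horizon Savings

Cobalt Savings: (1 + 0.2922/12)^12 − 1 = 33.469%
Horizon Savings: (1 + 0.2942/365)^365 − 1 = 34.189%
Harbor Savings: (1 + 0.2844/2)^2 − 1 = 30.462%
The highest effective annual rate is Horizon Savings at 34.189%.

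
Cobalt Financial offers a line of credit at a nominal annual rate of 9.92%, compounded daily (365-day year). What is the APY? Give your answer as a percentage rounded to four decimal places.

10.4272%

EAR = (1 + 0.0992/365)^365 − 1.
= 1.104272 − 1 = 10.4272%.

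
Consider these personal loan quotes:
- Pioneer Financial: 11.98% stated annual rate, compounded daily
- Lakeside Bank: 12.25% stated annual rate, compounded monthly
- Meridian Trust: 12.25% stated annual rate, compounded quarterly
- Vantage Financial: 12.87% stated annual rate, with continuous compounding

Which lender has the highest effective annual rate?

Vantage Financial

Pioneer Financial: (1 + 0.1198/365)^365 − 1 = 12.725%
Lakeside Bank: (1 + 0.1225/12)^12 − 1 = 12.962%
Meridian Trust: (1 + 0.1225/4)^4 − 1 = 12.824%
Vantage Financial: e^0.1287 − 1 = 13.735%
The highest effective annual rate is Vantage Financial at 13.735%.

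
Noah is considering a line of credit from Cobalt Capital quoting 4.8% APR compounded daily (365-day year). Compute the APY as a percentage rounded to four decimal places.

EAR = (1 + 0.048/365)^365 − 1.
= 1.049167 − 1 = 4.9167%.

4.9167%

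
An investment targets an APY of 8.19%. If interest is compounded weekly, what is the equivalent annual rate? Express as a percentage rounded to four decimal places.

7.8778%

(1 + r/52)^52 − 1 = 0.0819, so 1 + r/52 = 1.0819^(1/52).
r/52 = 0.001515, so r = 0.078778 = 7.8778%.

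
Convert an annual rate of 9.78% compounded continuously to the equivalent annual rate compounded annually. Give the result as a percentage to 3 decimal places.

EAR under continuous compounding: e^0.0978 − 1 = 0.102742.
Compounded annually, the equivalent nominal rate is the EAR itself: 10.274%.

10.274%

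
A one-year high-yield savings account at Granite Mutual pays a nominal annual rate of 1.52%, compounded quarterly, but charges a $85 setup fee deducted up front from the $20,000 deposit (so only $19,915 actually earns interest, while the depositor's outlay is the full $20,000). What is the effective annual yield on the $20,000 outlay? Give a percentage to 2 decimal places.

1.10%

Value after one year: 19,915 × (1 + 0.0152/4)^4 = 19,915 × 1.015287 = $20,219.44.
Effective yield on the $20,000 outlay: 20,219.44 / 20,000 − 1 = 0.010972 = 1.10%.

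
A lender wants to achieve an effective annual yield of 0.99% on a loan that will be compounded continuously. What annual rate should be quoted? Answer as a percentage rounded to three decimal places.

Continuous: nominal r satisfies e^r − 1 = 0.0099.
r = ln(1 + 0.0099) = ln(1.0099) = 0.009851 = 0.985%.

0.985%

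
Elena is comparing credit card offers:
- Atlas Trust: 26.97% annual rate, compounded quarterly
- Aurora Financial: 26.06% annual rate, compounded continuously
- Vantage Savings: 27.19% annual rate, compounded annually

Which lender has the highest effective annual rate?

Atlas Trust

Atlas Trust: (1 + 0.2697/4)^4 − 1 = 29.822%
Aurora Financial: e^0.2606 − 1 = 29.771%
Vantage Savings: compounded annually, EAR = 27.190%
The highest effective annual rate is Atlas Trust at 29.822%.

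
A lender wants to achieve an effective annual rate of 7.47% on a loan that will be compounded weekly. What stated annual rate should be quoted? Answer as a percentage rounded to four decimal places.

7.2091%

(1 + r/52)^52 − 1 = 0.0747, so 1 + r/52 = 1.0747^(1/52).
r/52 = 0.001386, so r = 0.072091 = 7.2091%.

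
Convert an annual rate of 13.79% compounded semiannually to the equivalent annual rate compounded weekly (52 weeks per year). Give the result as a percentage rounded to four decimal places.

13.3525%

EAR = (1 + 0.1379/2)^2 − 1 = 0.142654.
Solve (1 + r/52)^52 = 1.142654: r/52 = 1.142654^(1/52) − 1 = 0.002568, so r = 0.133525 = 13.3525%.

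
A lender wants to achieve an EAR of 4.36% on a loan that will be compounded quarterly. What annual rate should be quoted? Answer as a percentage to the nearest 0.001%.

4.290%

(1 + r/4)^4 − 1 = 0.0436, so 1 + r/4 = 1.0436^(1/4).
r/4 = 0.010726, so r = 0.042905 = 4.290%.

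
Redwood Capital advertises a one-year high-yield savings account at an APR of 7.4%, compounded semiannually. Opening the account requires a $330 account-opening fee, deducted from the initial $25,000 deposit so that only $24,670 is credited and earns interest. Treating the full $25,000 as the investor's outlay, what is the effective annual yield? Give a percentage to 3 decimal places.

6.117%

Value after one year: 24,670 × (1 + 0.074/2)^2 = 24,670 × 1.075369 = $26,529.35.
Effective yield on the $25,000 outlay: 26,529.35 / 25,000 − 1 = 0.061174 = 6.117%.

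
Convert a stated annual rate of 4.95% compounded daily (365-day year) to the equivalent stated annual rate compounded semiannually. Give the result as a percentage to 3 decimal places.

5.011%

EAR = (1 + 0.0495/365)^365 − 1 = 0.050742.
Solve (1 + r/2)^2 = 1.050742: r/2 = 1.050742^(1/2) − 1 = 0.025057, so r = 0.050114 = 5.011%.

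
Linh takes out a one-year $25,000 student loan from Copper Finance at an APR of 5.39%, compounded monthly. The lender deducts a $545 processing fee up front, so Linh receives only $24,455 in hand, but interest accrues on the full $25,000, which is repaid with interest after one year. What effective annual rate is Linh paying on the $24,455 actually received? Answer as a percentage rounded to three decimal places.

Amount owed after one year: 25,000 × (1 + 0.0539/12)^12 = 25,000 × 1.055252 = $26,381.29.
Effective rate on net proceeds: 26,381.29 / 24,455 − 1 = 0.078769 = 7.877%.

7.877%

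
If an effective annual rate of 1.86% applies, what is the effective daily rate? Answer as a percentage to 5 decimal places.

The per-day rate i satisfies (1 + i)^365 = 1 + 0.0186.
i = 1.0186^(1/365) − 1 = 0.0000505 = 0.00505%.

0.00505%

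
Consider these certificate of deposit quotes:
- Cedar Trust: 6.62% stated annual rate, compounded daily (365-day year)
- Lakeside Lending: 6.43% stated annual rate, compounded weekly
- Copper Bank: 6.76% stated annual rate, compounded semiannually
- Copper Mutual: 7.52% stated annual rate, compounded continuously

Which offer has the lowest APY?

Lakeside Lending

Cedar Trust: (1 + 0.0662/365)^365 − 1 = 6.843%
Lakeside Lending: (1 + 0.0643/52)^52 − 1 = 6.637%
Copper Bank: (1 + 0.0676/2)^2 − 1 = 6.874%
Copper Mutual: e^0.0752 − 1 = 7.810%
The lowest effective annual rate is Lakeside Lending at 6.637%.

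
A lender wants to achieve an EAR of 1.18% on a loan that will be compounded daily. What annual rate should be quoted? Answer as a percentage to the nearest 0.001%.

1.173%

(1 + r/365)^365 − 1 = 0.0118, so 1 + r/365 = 1.0118^(1/365).
r/365 = 0.000032, so r = 0.011731 = 1.173%.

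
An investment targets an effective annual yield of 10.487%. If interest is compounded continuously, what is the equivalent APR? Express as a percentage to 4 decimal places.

9.9728%

Continuous: nominal r satisfies e^r − 1 = 0.10487.
r = ln(1 + 0.10487) = ln(1.10487) = 0.099728 = 9.9728%.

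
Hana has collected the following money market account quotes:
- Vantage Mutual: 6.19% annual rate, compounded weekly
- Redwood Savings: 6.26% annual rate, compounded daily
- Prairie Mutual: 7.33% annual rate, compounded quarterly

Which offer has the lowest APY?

Vantage Mutual: (1 + 0.0619/52)^52 − 1 = 6.382%
Redwood Savings: (1 + 0.0626/365)^365 − 1 = 6.460%
Prairie Mutual: (1 + 0.0733/4)^4 − 1 = 7.534%
The lowest effective annual rate is Vantage Mutual at 6.382%.

Vantage Mutual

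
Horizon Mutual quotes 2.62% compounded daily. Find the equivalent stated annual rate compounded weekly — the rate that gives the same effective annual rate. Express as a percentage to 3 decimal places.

2.621%

EAR = (1 + 0.0262/365)^365 − 1 = 0.026545.
Solve (1 + r/52)^52 = 1.026545: r/52 = 1.026545^(1/52) − 1 = 0.000504, so r = 0.026206 = 2.621%.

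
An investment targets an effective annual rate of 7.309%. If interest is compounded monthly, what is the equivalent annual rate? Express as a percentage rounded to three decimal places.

7.075%

(1 + r/12)^12 − 1 = 0.07309, so 1 + r/12 = 1.07309^(1/12).
r/12 = 0.005896, so r = 0.070750 = 7.075%.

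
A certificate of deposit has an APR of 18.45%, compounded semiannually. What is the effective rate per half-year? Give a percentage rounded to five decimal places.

With a nominal annual rate compounded semiannually, the periodic rate is the nominal rate divided by 2.
i = 0.1845 / 2 = 0.0922500 = 9.22500%.

9.22500%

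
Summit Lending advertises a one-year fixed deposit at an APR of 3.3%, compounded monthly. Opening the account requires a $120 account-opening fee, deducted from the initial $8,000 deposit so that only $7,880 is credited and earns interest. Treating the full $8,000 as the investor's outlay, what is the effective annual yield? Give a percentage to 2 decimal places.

Value after one year: 7,880 × (1 + 0.033/12)^12 = 7,880 × 1.033504 = $8,144.01.
Effective yield on the $8,000 outlay: 8,144.01 / 8,000 − 1 = 0.018001 = 1.80%.

1.80%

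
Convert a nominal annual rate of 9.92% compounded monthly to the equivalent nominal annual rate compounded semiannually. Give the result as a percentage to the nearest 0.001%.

EAR = (1 + 0.0992/12)^12 − 1 = 0.103837.
Solve (1 + r/2)^2 = 1.103837: r/2 = 1.103837^(1/2) − 1 = 0.050636, so r = 0.101273 = 10.127%.

10.127%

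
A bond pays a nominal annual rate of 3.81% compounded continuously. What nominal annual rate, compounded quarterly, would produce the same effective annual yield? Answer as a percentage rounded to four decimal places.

3.8282%

EAR under continuous compounding: e^0.0381 − 1 = 0.038835.
Solve (1 + r/4)^4 = 1.038835: r/4 = 1.038835^(1/4) − 1 = 0.009571, so r = 0.038282 = 3.8282%.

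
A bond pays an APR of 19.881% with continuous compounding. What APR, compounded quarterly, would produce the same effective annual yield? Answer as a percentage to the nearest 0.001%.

EAR under continuous compounding: e^0.19881 − 1 = 0.219950.
Solve (1 + r/4)^4 = 1.219950: r/4 = 1.219950^(1/4) − 1 = 0.050958, so r = 0.203834 = 20.383%.

20.383%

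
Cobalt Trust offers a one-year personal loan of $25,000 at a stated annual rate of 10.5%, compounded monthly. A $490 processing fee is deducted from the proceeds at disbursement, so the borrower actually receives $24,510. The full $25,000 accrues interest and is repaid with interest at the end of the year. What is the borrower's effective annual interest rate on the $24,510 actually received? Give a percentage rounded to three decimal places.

Amount owed after one year: 25,000 × (1 + 0.105/12)^12 = 25,000 × 1.110203 = $27,755.09.
Effective rate on net proceeds: 27,755.09 / 24,510 − 1 = 0.132398 = 13.240%.

13.240%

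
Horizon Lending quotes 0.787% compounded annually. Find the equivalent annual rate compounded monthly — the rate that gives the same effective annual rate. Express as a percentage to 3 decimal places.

Compounded annually, EAR = nominal = 0.007870.
Solve (1 + r/12)^12 = 1.007870: r/12 = 1.007870^(1/12) − 1 = 0.000653, so r = 0.007842 = 0.784%.

0.784%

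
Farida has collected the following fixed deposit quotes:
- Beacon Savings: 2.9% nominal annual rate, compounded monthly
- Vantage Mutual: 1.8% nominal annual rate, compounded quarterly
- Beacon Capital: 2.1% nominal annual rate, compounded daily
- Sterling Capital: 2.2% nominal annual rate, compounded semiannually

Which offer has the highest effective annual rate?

Beacon Savings: (1 + 0.029/12)^12 − 1 = 2.939%
Vantage Mutual: (1 + 0.018/4)^4 − 1 = 1.812%
Beacon Capital: (1 + 0.021/365)^365 − 1 = 2.122%
Sterling Capital: (1 + 0.022/2)^2 − 1 = 2.212%
The highest effective annual rate is Beacon Savings at 2.939%.

Beacon Savings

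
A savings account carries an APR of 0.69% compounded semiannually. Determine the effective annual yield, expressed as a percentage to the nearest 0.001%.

EAR = (1 + 0.0069/2)^2 − 1.
= 1.006912 − 1 = 0.691%.

0.691%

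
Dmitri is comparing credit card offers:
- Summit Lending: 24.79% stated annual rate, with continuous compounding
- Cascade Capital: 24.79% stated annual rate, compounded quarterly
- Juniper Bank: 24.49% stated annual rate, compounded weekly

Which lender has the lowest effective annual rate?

Cascade Capital

Summit Lending: e^0.2479 − 1 = 28.133%
Cascade Capital: (1 + 0.2479/4)^4 − 1 = 27.191%
Juniper Bank: (1 + 0.2449/52)^52 − 1 = 27.676%
The lowest effective annual rate is Cascade Capital at 27.191%.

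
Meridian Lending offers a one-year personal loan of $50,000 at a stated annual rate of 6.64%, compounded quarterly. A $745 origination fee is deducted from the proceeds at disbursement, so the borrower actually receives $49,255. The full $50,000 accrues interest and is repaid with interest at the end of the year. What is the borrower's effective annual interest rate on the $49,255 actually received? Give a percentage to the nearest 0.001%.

Amount owed after one year: 50,000 × (1 + 0.0664/4)^4 = 50,000 × 1.068072 = $53,403.59.
Effective rate on net proceeds: 53,403.59 / 49,255 − 1 = 0.084227 = 8.423%.

8.423%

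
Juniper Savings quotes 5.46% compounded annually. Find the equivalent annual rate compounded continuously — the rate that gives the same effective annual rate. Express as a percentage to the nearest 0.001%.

Compounded annually, EAR = nominal = 0.054600.
Equivalent continuous rate: r = ln(1 + 0.054600) = 0.053162 = 5.316%.

5.316%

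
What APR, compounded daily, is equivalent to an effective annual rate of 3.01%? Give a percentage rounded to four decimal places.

(1 + r/365)^365 − 1 = 0.0301, so 1 + r/365 = 1.0301^(1/365).
r/365 = 0.000081, so r = 0.029657 = 2.9657%.

2.9657%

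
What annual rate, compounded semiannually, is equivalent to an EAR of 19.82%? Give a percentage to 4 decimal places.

18.9246%

(1 + r/2)^2 − 1 = 0.1982, so 1 + r/2 = 1.1982^(1/2).
r/2 = 0.094623, so r = 0.189246 = 18.9246%.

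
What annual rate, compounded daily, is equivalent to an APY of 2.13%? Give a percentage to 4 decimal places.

(1 + r/365)^365 − 1 = 0.0213, so 1 + r/365 = 1.0213^(1/365).
r/365 = 0.000058, so r = 0.021077 = 2.1077%.

2.1077%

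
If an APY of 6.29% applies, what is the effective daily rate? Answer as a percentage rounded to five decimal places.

The per-day rate i satisfies (1 + i)^365 = 1 + 0.0629.
i = 1.0629^(1/365) − 1 = 0.0001671 = 0.01671%.

0.01671%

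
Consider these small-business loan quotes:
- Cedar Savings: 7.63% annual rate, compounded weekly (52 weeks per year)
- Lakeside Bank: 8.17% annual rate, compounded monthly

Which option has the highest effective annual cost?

Lakeside Bank

Cedar Savings: (1 + 0.0763/52)^52 − 1 = 7.923%
Lakeside Bank: (1 + 0.0817/12)^12 − 1 = 8.483%
The highest effective annual rate is Lakeside Bank at 8.483%.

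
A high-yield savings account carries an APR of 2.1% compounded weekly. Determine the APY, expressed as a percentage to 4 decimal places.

2.1218%

EAR = (1 + 0.021/52)^52 − 1.
= 1.021218 − 1 = 2.1218%.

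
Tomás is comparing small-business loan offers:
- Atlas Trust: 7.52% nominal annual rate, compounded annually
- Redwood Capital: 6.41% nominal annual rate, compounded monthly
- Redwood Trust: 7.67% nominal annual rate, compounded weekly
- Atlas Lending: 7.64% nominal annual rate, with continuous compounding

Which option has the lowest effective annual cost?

Atlas Trust: compounded annually, EAR = 7.520%
Redwood Capital: (1 + 0.0641/12)^12 − 1 = 6.602%
Redwood Trust: (1 + 0.0767/52)^52 − 1 = 7.966%
Atlas Lending: e^0.0764 − 1 = 7.939%
The lowest effective annual rate is Redwood Capital at 6.602%.

Redwood Capital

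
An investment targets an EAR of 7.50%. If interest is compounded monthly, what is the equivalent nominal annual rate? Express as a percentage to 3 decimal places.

(1 + r/12)^12 − 1 = 0.0750, so 1 + r/12 = 1.0750^(1/12).
r/12 = 0.006045, so r = 0.072539 = 7.254%.

7.254%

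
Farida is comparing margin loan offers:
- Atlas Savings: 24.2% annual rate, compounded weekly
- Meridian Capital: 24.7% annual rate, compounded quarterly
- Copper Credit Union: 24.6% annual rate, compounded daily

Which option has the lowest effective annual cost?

Atlas Savings: (1 + 0.242/52)^52 − 1 = 27.308%
Meridian Capital: (1 + 0.247/4)^4 − 1 = 27.083%
Copper Credit Union: (1 + 0.246/365)^365 − 1 = 27.879%
The lowest effective annual rate is Meridian Capital at 27.083%.

Meridian Capital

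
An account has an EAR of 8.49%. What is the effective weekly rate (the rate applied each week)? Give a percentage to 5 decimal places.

0.15683%

The per-week rate i satisfies (1 + i)^52 = 1 + 0.0849.
i = 1.0849^(1/52) − 1 = 0.0015683 = 0.15683%.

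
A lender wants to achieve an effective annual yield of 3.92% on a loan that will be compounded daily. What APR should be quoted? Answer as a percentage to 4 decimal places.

(1 + r/365)^365 − 1 = 0.0392, so 1 + r/365 = 1.0392^(1/365).
r/365 = 0.000105, so r = 0.038453 = 3.8453%.

3.8453%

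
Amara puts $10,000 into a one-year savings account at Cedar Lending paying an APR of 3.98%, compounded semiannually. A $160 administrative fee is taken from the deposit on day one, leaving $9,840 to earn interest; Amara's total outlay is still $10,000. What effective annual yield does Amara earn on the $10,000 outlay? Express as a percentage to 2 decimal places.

Value after one year: 9,840 × (1 + 0.0398/2)^2 = 9,840 × 1.040196 = $10,235.53.
Effective yield on the $10,000 outlay: 10,235.53 / 10,000 − 1 = 0.023553 = 2.36%.

2.36%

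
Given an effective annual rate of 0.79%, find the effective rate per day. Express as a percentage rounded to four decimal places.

0.0022%

The per-day rate i satisfies (1 + i)^365 = 1 + 0.0079.
i = 1.0079^(1/365) − 1 = 0.0000216 = 0.0022%.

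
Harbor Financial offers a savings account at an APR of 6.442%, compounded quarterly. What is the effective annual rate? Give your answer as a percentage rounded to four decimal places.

6.5993%

EAR = (1 + 0.06442/4)^4 − 1.
= (1 + 0.016105)^4 − 1 = 1.065993 − 1 = 6.5993%.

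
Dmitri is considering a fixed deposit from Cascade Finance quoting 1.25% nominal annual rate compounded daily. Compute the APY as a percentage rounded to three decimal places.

EAR = (1 + 0.0125/365)^365 − 1.
= (1 + 0.000034)^365 − 1 = 1.012578 − 1 = 1.258%.

1.258%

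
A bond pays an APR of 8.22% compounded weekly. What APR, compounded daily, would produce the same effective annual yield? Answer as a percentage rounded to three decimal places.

EAR = (1 + 0.0822/52)^52 − 1 = 0.085602.
Solve (1 + r/365)^365 = 1.085602: r/365 = 1.085602^(1/365) − 1 = 0.000225, so r = 0.082144 = 8.214%.

8.214%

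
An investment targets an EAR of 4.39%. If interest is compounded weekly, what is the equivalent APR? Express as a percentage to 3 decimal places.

(1 + r/52)^52 − 1 = 0.0439, so 1 + r/52 = 1.0439^(1/52).
r/52 = 0.000827, so r = 0.042981 = 4.298%.

4.298%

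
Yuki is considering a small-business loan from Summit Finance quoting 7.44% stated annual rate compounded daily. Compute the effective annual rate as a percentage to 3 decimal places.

7.723%

EAR = (1 + 0.0744/365)^365 − 1.
= (1 + 0.000204)^365 − 1 = 1.077229 − 1 = 7.723%.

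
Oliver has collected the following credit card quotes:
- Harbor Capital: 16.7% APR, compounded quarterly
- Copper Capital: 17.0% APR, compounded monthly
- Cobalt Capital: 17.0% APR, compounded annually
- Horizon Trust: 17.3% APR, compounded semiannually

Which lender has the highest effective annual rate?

Copper Capital

Harbor Capital: (1 + 0.167/4)^4 − 1 = 17.775%
Copper Capital: (1 + 0.170/12)^12 − 1 = 18.389%
Cobalt Capital: compounded annually, EAR = 17.000%
Horizon Trust: (1 + 0.173/2)^2 − 1 = 18.048%
The highest effective annual rate is Copper Capital at 18.389%.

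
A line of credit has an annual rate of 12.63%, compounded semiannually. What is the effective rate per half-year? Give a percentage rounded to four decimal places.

With a nominal annual rate compounded semiannually, the periodic rate is the nominal rate divided by 2.
i = 0.1263 / 2 = 0.0631500 = 6.3150%.

6.3150%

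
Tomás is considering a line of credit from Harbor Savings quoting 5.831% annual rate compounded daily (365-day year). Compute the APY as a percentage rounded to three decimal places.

EAR = (1 + 0.05831/365)^365 − 1.
= 1.060039 − 1 = 6.004%.

6.004%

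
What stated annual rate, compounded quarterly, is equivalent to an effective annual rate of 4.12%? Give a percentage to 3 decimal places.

(1 + r/4)^4 − 1 = 0.0412, so 1 + r/4 = 1.0412^(1/4).
r/4 = 0.010145, so r = 0.040578 = 4.058%.

4.058%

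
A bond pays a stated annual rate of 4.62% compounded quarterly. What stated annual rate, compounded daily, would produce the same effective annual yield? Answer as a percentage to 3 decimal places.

4.594%

EAR = (1 + 0.0462/4)^4 − 1 = 0.047007.
Solve (1 + r/365)^365 = 1.047007: r/365 = 1.047007^(1/365) − 1 = 0.000126, so r = 0.045938 = 4.594%.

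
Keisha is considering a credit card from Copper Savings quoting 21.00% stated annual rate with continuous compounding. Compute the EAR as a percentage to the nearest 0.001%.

23.368%

With continuous compounding, EAR = e^0.2100 − 1.
e^0.2100 = 1.233678, so EAR = 0.233678 = 23.368%.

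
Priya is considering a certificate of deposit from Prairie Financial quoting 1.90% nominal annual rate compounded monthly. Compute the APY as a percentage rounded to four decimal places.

EAR = (1 + 0.0190/12)^12 − 1.
= (1 + 0.001583)^12 − 1 = 1.019166 − 1 = 1.9166%.

1.9166%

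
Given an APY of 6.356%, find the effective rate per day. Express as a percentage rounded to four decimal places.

The per-day rate i satisfies (1 + i)^365 = 1 + 0.06356.
i = 1.06356^(1/365) − 1 = 0.0001688 = 0.0169%.

0.0169%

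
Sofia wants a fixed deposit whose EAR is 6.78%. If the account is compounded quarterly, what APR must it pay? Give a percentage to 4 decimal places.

(1 + r/4)^4 − 1 = 0.0678, so 1 + r/4 = 1.0678^(1/4).
r/4 = 0.016535, so r = 0.066141 = 6.6141%.

6.6141%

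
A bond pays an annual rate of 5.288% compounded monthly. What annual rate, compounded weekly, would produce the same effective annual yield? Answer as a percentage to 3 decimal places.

EAR = (1 + 0.05288/12)^12 − 1 = 0.054181.
Solve (1 + r/52)^52 = 1.054181: r/52 = 1.054181^(1/52) − 1 = 0.001015, so r = 0.052791 = 5.279%.

5.279%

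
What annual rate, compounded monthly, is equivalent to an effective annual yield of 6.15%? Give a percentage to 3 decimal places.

5.983%

(1 + r/12)^12 − 1 = 0.0615, so 1 + r/12 = 1.0615^(1/12).
r/12 = 0.004986, so r = 0.059832 = 5.983%.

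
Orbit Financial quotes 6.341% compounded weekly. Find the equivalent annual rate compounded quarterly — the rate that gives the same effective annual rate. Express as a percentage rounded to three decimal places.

EAR = (1 + 0.06341/52)^52 − 1 = 0.065422.
Solve (1 + r/4)^4 = 1.065422: r/4 = 1.065422^(1/4) − 1 = 0.015969, so r = 0.063876 = 6.388%.

6.388%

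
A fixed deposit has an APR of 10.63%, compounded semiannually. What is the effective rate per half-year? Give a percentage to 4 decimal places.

With a nominal annual rate compounded semiannually, the periodic rate is the nominal rate divided by 2.
i = 0.1063 / 2 = 0.0531500 = 5.3150%.

5.3150%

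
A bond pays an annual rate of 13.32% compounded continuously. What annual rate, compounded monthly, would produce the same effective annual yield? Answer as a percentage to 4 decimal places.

13.3942%

EAR under continuous compounding: e^0.1332 − 1 = 0.142478.
Solve (1 + r/12)^12 = 1.142478: r/12 = 1.142478^(1/12) − 1 = 0.011162, so r = 0.133942 = 13.3942%.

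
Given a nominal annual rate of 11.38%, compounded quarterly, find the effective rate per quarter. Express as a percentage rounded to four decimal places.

With a nominal annual rate compounded quarterly, the periodic rate is the nominal rate divided by 4.
i = 0.1138 / 4 = 0.0284500 = 2.8450%.

2.8450%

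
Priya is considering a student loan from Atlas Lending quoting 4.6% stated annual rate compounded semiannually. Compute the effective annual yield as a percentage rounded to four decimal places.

4.6529%

EAR = (1 + 0.046/2)^2 − 1.
= 1.046529 − 1 = 4.6529%.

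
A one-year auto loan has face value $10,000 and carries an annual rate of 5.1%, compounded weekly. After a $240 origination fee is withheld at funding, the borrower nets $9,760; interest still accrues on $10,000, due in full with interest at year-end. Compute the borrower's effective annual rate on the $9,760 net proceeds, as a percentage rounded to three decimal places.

Amount owed after one year: 10,000 × (1 + 0.051/52)^52 = 10,000 × 1.052297 = $10,522.97.
Effective rate on net proceeds: 10,522.97 / 9,760 − 1 = 0.078173 = 7.817%.

7.817%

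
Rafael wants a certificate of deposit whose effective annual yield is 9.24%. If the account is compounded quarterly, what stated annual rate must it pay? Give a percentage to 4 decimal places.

8.9361%

(1 + r/4)^4 − 1 = 0.0924, so 1 + r/4 = 1.0924^(1/4).
r/4 = 0.022340, so r = 0.089361 = 8.9361%.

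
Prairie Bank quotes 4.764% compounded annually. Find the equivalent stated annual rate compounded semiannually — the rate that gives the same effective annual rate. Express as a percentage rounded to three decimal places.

Compounded annually, EAR = nominal = 0.047640.
Solve (1 + r/2)^2 = 1.047640: r/2 = 1.047640^(1/2) − 1 = 0.023543, so r = 0.047086 = 4.709%.

4.709%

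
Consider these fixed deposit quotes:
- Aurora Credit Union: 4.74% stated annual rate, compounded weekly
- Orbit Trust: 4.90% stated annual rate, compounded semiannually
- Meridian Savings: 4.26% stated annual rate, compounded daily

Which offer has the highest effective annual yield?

Aurora Credit Union: (1 + 0.0474/52)^52 − 1 = 4.852%
Orbit Trust: (1 + 0.0490/2)^2 − 1 = 4.960%
Meridian Savings: (1 + 0.0426/365)^365 − 1 = 4.352%
The highest effective annual rate is Orbit Trust at 4.960%.

Orbit Trust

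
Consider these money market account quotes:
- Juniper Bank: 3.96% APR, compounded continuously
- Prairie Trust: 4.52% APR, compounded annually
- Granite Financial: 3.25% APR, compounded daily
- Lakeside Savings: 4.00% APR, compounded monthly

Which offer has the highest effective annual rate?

Juniper Bank: e^0.0396 − 1 = 4.039%
Prairie Trust: compounded annually, EAR = 4.520%
Granite Financial: (1 + 0.0325/365)^365 − 1 = 3.303%
Lakeside Savings: (1 + 0.0400/12)^12 − 1 = 4.074%
The highest effective annual rate is Prairie Trust at 4.520%.

Prairie Trust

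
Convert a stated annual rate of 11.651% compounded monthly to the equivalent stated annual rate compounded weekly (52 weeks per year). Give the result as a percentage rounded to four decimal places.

EAR = (1 + 0.11651/12)^12 − 1 = 0.122938.
Solve (1 + r/52)^52 = 1.122938: r/52 = 1.122938^(1/52) − 1 = 0.002232, so r = 0.116077 = 11.6077%.

11.6077%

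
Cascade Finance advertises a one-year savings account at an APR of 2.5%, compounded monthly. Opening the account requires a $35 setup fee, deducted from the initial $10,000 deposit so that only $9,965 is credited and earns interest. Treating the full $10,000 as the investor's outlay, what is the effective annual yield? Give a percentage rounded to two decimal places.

2.17%

Value after one year: 9,965 × (1 + 0.025/12)^12 = 9,965 × 1.025288 = $10,217.00.
Effective yield on the $10,000 outlay: 10,217.00 / 10,000 − 1 = 0.021700 = 2.17%.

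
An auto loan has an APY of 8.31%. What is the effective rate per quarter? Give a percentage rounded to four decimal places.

The per-quarter rate i satisfies (1 + i)^4 = 1 + 0.0831.
i = 1.0831^(1/4) − 1 = 0.0201573 = 2.0157%.

2.0157%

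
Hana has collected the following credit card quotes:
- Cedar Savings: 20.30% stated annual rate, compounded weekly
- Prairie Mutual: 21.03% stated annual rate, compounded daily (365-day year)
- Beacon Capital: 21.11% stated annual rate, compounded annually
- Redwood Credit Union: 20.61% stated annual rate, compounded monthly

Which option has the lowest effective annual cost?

Beacon Capital

Cedar Savings: (1 + 0.2030/52)^52 − 1 = 22.459%
Prairie Mutual: (1 + 0.2103/365)^365 − 1 = 23.397%
Beacon Capital: compounded annually, EAR = 21.110%
Redwood Credit Union: (1 + 0.2061/12)^12 − 1 = 22.673%
The lowest effective annual rate is Beacon Capital at 21.110%.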